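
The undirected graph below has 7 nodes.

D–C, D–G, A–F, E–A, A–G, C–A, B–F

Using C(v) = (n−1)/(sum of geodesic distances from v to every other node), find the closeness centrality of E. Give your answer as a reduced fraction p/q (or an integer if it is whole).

6/13

Distances from E: A:1, B:3, C:2, D:3, F:2, G:2. Sum = 13.
n = 7, so closeness = 6/13.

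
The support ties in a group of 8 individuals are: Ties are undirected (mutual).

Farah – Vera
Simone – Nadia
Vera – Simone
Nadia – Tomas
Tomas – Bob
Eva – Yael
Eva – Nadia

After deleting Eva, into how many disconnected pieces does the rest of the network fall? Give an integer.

Without Eva, the remaining ties split the others into: {Bob, Farah, Nadia, Simone, Tomas, Vera}; {Yael}.
That's 2 separate components.

2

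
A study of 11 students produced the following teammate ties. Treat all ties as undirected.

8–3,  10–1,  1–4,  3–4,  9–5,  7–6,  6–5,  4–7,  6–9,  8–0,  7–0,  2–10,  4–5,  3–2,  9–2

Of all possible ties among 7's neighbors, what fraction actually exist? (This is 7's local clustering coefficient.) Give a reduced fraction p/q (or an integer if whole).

0

7's neighbors: 0, 4, and 6 (k = 3).
Possible neighbor pairs: C(3,2) = 3. Edges among them: none → e = 0.
Clustering(7) = 0/3 = 0.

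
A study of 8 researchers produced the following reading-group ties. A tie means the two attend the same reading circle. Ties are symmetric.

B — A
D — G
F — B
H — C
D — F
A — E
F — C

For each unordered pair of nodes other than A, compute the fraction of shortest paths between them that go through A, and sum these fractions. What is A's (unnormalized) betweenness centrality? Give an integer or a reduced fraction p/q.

6

Pairs whose geodesics pass through A — E–H: 1; E–B: 1; E–D: 1; E–C: 1; E–F: 1; E–G: 1.
All other pairs contribute 0.
Summing the contributions gives betweenness(A) = 6.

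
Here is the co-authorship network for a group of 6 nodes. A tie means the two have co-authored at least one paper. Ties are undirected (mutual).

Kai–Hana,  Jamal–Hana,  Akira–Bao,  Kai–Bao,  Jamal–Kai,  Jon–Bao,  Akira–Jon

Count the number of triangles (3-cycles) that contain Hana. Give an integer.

1

Hana's neighbors: Jamal and Kai.
Neighbor pairs that are themselves tied: Hana–Jamal–Kai. Each forms one triangle with Hana, for 1 in total.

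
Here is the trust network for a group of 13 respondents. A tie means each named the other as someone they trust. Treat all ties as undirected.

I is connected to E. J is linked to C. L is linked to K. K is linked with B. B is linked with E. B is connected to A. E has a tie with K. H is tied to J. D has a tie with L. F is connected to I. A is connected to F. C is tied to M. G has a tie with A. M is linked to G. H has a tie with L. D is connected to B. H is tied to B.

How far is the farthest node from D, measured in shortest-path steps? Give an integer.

4

Distances from D: A:2, B:1, C:4, E:2, F:3, G:3, H:2, I:3, J:3, K:2, L:1, M:4.
The largest is 4 (to C and M), so the eccentricity of D is 4.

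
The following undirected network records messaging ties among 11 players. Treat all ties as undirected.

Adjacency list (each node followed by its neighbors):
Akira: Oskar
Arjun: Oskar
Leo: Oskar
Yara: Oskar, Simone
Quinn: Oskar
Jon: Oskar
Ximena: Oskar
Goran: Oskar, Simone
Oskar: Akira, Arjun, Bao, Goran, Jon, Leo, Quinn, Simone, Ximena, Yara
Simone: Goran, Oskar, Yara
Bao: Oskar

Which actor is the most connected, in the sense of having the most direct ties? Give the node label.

Degrees — Akira:1, Arjun:1, Bao:1, Goran:2, Jon:1, Leo:1, Oskar:10, Quinn:1, Simone:3, Ximena:1, Yara:2.
The maximum is 10, attained only by Oskar.

Oskar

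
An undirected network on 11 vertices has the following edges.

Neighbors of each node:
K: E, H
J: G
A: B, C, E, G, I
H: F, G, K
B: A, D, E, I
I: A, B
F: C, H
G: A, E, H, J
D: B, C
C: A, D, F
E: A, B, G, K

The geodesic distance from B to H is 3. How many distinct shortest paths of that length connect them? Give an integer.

The shortest distance is 3. The length-3 paths are: B–A–G–H; B–E–G–H; B–E–K–H.
That gives 3 distinct shortest paths.

3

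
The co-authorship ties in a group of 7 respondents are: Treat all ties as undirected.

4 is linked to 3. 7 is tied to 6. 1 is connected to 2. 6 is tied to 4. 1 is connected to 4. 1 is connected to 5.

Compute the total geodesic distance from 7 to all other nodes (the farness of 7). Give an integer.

17

Distances from 7: 1:3, 2:4, 3:3, 4:2, 5:4, 6:1.
Sum = 3 + 4 + 3 + 2 + 4 + 1 = 17.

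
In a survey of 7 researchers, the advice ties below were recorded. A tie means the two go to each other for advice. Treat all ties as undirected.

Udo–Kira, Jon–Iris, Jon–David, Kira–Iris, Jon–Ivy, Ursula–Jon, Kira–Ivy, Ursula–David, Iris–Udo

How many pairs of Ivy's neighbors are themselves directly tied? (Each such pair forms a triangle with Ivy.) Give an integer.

0

Ivy's neighbors are Jon and Kira, but none of them are tied to each other, so no triangle contains Ivy.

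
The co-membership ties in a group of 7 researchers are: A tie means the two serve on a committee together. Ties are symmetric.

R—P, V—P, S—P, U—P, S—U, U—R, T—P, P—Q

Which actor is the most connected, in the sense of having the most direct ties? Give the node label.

P

Degrees — P:6, Q:1, R:2, S:2, T:1, U:3, V:1.
The maximum is 6, attained only by P.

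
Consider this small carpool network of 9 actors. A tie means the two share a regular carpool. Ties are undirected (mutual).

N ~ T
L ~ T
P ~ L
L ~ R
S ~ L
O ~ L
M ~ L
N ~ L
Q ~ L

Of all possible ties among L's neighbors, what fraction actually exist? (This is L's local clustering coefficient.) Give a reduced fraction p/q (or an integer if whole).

L's neighbors: M, N, O, P, Q, R, S, and T (k = 8).
Possible neighbor pairs: C(8,2) = 28. Edges among them: N–T → e = 1.
Clustering(L) = 1/28.

1/28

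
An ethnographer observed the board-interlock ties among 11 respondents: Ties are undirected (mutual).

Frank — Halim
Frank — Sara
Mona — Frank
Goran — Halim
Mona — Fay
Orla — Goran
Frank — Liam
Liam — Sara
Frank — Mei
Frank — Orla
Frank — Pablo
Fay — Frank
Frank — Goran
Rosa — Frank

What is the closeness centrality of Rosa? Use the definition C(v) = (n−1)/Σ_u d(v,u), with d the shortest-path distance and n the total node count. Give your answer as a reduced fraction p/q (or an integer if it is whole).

10/19

Distances from Rosa: Fay:2, Frank:1, Goran:2, Halim:2, Liam:2, Mei:2, Mona:2, Orla:2, Pablo:2, Sara:2. Sum = 19.
n = 11, so closeness = 10/19.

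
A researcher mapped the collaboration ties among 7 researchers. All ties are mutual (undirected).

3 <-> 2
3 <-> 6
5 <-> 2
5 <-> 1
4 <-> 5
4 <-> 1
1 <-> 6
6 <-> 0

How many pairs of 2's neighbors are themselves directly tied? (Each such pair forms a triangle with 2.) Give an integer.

2's neighbors are 3 and 5, but none of them are tied to each other, so no triangle contains 2.

0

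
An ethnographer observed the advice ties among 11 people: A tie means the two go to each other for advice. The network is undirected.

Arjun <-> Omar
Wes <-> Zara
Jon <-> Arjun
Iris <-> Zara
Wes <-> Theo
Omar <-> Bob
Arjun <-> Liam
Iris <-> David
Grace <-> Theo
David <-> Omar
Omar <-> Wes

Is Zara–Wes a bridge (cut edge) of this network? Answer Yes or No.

Even without that edge, Zara still reaches Wes via Zara – Iris – David – Omar – Wes, so the network stays connected. Not a bridge.

No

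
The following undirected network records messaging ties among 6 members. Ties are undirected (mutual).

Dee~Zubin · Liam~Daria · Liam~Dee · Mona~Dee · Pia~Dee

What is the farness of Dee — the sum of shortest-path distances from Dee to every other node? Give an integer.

6

Distances from Dee: Daria:2, Liam:1, Mona:1, Pia:1, Zubin:1.
Sum = 2 + 1 + 1 + 1 + 1 = 6.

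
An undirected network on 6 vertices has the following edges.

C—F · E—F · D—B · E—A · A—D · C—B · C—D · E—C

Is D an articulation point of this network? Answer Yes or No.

No

Even without D, every remaining node can still reach every other (the residual graph is connected), so D is not a cut vertex.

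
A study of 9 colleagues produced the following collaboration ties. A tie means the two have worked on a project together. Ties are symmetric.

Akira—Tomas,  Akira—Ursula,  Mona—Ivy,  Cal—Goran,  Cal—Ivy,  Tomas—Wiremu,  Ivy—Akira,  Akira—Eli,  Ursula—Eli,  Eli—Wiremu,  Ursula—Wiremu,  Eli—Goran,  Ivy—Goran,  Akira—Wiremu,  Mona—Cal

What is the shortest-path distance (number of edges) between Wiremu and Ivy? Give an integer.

One shortest route is Wiremu – Akira – Ivy, which uses 2 edges, and Wiremu and Ivy are not directly tied, so nothing shorter exists. So d(Wiremu,Ivy) = 2.

2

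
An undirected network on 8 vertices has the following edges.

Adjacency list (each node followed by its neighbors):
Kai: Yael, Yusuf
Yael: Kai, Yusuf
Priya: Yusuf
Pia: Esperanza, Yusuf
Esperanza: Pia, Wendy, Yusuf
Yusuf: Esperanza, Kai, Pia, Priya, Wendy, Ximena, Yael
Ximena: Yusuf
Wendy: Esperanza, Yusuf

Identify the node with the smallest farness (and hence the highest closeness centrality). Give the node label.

Farness (sum of distances to all others) for each node — Esperanza:11, Kai:12, Pia:12, Priya:13, Wendy:12, Ximena:13, Yael:12, Yusuf:7.
The smallest farness is 7, for Yusuf, so Yusuf has the highest closeness.

Yusuf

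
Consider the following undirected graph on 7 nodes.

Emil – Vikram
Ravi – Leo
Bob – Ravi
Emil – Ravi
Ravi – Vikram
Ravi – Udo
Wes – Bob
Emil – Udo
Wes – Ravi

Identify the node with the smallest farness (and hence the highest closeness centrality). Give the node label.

Ravi

Farness (sum of distances to all others) for each node — Bob:10, Emil:9, Leo:11, Ravi:6, Udo:10, Vikram:10, Wes:10.
The smallest farness is 6, for Ravi, so Ravi has the highest closeness.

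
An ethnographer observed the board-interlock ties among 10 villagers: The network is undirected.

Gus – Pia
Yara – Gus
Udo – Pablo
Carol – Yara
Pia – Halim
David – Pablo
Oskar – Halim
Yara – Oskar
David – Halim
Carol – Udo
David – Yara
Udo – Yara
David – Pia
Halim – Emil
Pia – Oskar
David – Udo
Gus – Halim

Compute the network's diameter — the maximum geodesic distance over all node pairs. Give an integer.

4

Eccentricity of each node (its greatest distance to any other): Carol:4, David:2, Emil:4, Gus:3, Halim:3, Oskar:3, Pablo:3, Pia:3, Udo:3, Yara:3.
The maximum eccentricity is 4, realized for instance by the pair Emil–Carol via Emil – Halim – David – Udo – Carol. So the diameter is 4.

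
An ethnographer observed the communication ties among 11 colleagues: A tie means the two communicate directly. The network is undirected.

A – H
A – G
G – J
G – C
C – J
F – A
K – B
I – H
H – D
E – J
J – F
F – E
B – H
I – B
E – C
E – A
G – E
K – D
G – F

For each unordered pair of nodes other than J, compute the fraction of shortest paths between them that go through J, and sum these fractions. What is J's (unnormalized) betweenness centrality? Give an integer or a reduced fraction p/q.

Pairs whose geodesics pass through J — F–C: 1/3.
All other pairs contribute 0.
Summing the contributions gives betweenness(J) = 1/3.

1/3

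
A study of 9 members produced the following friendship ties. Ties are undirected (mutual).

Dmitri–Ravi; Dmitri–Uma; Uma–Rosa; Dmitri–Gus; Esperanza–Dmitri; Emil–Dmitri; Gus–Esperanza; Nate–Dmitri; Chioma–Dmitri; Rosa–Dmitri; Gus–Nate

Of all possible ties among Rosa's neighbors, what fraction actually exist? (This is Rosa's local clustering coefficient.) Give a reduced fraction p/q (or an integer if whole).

1

Rosa's neighbors: Dmitri and Uma (k = 2).
Possible neighbor pairs: C(2,2) = 1. Edges among them: Dmitri–Uma → e = 1.
Clustering(Rosa) = 1/1.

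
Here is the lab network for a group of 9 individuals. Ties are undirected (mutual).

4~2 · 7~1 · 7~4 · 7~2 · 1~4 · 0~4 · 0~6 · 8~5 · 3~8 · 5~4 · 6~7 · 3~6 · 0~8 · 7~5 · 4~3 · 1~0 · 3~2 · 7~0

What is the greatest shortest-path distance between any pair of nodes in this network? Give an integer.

2

Eccentricity of each node (its greatest distance to any other): 0:2, 1:2, 2:2, 3:2, 4:2, 5:2, 6:2, 7:2, 8:2.
The maximum eccentricity is 2, realized for instance by the pair 7–8 via 7 – 0 – 8. So the diameter is 2.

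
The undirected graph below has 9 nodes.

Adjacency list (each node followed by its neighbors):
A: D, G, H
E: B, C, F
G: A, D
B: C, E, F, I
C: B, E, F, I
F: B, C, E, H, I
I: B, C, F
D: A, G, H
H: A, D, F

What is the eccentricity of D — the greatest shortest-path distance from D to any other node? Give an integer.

Distances from D: A:1, B:3, C:3, E:3, F:2, G:1, H:1, I:3.
The largest is 3 (to I, E, C, and B), so the eccentricity of D is 3.

3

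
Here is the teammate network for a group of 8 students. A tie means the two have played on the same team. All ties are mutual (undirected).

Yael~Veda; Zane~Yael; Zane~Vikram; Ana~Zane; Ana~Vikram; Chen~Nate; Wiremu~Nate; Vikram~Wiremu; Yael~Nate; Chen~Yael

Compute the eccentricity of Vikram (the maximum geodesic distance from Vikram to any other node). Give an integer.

Distances from Vikram: Ana:1, Chen:3, Nate:2, Veda:3, Wiremu:1, Yael:2, Zane:1.
The largest is 3 (to Chen and Veda), so the eccentricity of Vikram is 3.

3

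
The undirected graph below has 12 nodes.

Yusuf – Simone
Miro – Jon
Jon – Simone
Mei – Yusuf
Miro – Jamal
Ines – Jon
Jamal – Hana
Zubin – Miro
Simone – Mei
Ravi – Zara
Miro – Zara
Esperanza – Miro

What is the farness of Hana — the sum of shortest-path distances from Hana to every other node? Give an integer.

37

Distances from Hana: Esperanza:3, Ines:4, Jamal:1, Jon:3, Mei:5, Miro:2, Ravi:4, Simone:4, Yusuf:5, Zara:3, Zubin:3.
Sum = 3 + 4 + 1 + 3 + 5 + 2 + 4 + 4 + 5 + 3 + 3 = 37.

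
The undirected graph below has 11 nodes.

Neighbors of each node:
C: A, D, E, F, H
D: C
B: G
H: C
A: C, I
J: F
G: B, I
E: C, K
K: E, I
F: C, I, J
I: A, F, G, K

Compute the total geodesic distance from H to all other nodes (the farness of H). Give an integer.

Distances from H: A:2, B:5, C:1, D:2, E:2, F:2, G:4, I:3, J:3, K:3.
Sum = 2 + 5 + 1 + 2 + 2 + 2 + 4 + 3 + 3 + 3 = 27.

27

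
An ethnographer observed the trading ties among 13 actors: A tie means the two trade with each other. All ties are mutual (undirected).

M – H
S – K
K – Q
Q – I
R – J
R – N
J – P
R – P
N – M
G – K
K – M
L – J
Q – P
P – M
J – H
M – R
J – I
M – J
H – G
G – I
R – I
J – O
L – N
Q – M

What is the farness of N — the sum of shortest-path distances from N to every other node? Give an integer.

Distances from N: G:3, H:2, I:2, J:2, K:2, L:1, M:1, O:3, P:2, Q:2, R:1, S:3.
Sum = 3 + 2 + 2 + 2 + 2 + 1 + 1 + 3 + 2 + 2 + 1 + 3 = 24.

24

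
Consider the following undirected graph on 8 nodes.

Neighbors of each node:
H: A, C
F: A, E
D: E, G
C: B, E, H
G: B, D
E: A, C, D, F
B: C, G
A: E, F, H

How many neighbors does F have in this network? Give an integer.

F is directly tied to A and E. That is 2 neighbors, so the degree of F is 2.

2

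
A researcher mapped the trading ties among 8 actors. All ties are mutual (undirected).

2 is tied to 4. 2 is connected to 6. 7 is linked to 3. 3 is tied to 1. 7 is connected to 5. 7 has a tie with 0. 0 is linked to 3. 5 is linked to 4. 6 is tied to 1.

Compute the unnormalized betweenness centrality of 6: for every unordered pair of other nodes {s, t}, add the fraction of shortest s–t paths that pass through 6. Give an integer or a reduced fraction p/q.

Pairs whose geodesics pass through 6 — 1–4: 1; 1–2: 1; 3–2: 1; 0–2: 1/2.
All other pairs contribute 0.
Summing the contributions gives betweenness(6) = 7/2.

7/2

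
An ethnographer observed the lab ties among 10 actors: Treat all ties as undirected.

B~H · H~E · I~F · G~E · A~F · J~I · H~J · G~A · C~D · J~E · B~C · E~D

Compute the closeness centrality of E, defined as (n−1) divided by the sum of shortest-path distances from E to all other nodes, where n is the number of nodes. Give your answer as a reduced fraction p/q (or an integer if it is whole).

Distances from E: A:2, B:2, C:2, D:1, F:3, G:1, H:1, I:2, J:1. Sum = 15.
n = 10, so closeness = 9/15 = 3/5.

3/5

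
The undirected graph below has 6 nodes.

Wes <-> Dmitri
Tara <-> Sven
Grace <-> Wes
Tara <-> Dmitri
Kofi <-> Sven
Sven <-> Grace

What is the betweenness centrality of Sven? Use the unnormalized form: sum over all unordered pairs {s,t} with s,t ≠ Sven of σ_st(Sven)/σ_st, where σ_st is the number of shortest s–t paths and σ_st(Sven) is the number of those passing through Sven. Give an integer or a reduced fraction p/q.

5

Pairs whose geodesics pass through Sven — Wes–Kofi: 1; Tara–Kofi: 1; Tara–Grace: 1; Dmitri–Kofi: 1; Kofi–Grace: 1.
All other pairs contribute 0.
Summing the contributions gives betweenness(Sven) = 5.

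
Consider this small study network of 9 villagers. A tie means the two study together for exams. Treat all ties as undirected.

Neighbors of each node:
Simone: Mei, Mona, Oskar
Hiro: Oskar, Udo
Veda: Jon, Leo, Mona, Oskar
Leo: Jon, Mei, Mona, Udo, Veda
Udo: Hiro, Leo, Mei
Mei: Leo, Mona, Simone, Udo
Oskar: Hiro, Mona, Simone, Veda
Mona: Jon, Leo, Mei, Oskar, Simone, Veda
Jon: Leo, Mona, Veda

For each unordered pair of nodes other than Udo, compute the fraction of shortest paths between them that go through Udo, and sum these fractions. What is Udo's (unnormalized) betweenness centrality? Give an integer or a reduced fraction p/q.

Pairs whose geodesics pass through Udo — Hiro–Leo: 1; Hiro–Mei: 1; Hiro–Jon: 1/3.
All other pairs contribute 0.
Summing the contributions gives betweenness(Udo) = 7/3.

7/3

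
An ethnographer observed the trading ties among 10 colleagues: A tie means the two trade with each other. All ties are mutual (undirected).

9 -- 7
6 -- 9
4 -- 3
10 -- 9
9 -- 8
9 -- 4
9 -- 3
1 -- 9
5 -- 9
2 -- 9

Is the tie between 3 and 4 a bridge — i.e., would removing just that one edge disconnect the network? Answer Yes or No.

No

Even without that edge, 3 still reaches 4 via 3 – 9 – 4, so the network stays connected. Not a bridge.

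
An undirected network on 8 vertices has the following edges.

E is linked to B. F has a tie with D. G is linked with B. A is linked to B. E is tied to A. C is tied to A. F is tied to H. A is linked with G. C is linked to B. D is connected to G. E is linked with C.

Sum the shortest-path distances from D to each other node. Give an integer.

Distances from D: A:2, B:2, C:3, E:3, F:1, G:1, H:2.
Sum = 2 + 2 + 3 + 3 + 1 + 1 + 2 = 14.

14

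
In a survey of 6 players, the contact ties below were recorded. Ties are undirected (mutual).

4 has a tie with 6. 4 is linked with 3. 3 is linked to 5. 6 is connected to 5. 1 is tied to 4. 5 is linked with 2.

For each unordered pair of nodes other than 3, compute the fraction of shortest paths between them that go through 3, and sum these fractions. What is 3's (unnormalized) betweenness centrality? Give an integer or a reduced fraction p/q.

2

Pairs whose geodesics pass through 3 — 2–4: 1/2; 2–1: 1/2; 4–5: 1/2; 1–5: 1/2.
All other pairs contribute 0.
Summing the contributions gives betweenness(3) = 2.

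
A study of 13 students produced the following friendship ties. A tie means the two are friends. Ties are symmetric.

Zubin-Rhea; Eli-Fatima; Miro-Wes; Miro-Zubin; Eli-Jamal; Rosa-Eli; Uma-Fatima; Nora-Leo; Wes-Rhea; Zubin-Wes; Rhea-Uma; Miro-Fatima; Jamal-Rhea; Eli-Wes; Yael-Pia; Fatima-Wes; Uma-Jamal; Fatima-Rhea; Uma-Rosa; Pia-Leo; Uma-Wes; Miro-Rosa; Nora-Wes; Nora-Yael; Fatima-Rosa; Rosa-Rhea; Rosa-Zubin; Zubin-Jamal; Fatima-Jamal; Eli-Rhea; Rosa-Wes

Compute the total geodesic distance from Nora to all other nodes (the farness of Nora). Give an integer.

22

Distances from Nora: Eli:2, Fatima:2, Jamal:3, Leo:1, Miro:2, Pia:2, Rhea:2, Rosa:2, Uma:2, Wes:1, Yael:1, Zubin:2.
Sum = 2 + 2 + 3 + 1 + 2 + 2 + 2 + 2 + 2 + 1 + 1 + 2 = 22.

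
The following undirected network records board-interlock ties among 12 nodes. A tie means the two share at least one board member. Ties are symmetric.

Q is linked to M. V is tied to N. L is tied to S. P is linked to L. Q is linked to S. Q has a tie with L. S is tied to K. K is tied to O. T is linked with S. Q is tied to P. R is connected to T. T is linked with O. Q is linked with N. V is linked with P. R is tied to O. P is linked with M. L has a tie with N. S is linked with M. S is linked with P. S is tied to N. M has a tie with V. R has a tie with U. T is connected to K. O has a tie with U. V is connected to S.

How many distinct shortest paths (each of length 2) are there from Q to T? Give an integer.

1

The shortest distance is 2, and the only length-2 path is Q–S–T. So there is exactly 1 shortest path.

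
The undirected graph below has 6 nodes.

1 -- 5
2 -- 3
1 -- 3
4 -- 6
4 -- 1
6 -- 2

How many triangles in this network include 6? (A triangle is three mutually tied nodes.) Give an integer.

0

6's neighbors are 2 and 4, but none of them are tied to each other, so no triangle contains 6.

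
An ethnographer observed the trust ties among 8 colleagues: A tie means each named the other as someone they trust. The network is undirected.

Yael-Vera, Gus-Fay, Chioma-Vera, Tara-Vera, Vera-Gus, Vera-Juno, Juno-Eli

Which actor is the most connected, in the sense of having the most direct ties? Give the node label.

Degrees — Chioma:1, Eli:1, Fay:1, Gus:2, Juno:2, Tara:1, Vera:5, Yael:1.
The maximum is 5, attained only by Vera.

Vera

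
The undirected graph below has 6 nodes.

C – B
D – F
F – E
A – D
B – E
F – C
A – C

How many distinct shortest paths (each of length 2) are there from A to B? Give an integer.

The shortest distance is 2, and the only length-2 path is A–C–B. So there is exactly 1 shortest path.

1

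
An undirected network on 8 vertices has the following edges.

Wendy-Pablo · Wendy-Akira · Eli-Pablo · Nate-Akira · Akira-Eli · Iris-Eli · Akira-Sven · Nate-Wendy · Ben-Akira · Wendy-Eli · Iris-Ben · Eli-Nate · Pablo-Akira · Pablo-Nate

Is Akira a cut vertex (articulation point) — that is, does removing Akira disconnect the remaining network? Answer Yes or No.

Removing Akira leaves {Ben, Eli, Iris, Nate, Pablo, and Wendy} with no path to {Sven}, so the network splits into 2 components. Akira is a cut vertex.

Yes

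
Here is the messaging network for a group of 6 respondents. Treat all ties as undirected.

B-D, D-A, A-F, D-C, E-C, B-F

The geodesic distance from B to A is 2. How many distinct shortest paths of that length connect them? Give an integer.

2

The shortest distance is 2. The length-2 paths are: B–F–A; B–D–A.
That gives 2 distinct shortest paths.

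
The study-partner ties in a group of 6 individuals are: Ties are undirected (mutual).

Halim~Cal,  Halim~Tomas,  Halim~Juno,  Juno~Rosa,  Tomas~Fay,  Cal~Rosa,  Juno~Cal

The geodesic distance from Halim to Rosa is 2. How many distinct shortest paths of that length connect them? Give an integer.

The shortest distance is 2. The length-2 paths are: Halim–Cal–Rosa; Halim–Juno–Rosa.
That gives 2 distinct shortest paths.

2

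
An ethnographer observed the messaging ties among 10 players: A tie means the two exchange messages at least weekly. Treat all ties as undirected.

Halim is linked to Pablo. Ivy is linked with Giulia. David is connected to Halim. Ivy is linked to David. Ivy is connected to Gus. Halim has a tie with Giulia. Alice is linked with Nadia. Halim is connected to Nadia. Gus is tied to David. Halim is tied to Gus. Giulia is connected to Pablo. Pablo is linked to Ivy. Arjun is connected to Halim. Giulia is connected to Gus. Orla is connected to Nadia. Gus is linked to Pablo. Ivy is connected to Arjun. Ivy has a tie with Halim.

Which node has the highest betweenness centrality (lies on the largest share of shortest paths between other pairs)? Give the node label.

Unnormalized betweenness of each node: Alice:0, Arjun:0, David:0, Giulia:0, Gus:2/3, Halim:62/3, Ivy:8/3, Nadia:15, Orla:0, Pablo:0.
Halim has the largest value, 62/3, making it the main broker — the node through which the most shortest paths run.

Halim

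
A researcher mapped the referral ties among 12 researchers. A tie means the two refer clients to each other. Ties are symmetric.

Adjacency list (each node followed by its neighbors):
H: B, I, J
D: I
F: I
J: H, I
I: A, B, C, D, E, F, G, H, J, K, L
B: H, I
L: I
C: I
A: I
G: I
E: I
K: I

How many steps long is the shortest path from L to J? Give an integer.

One shortest route is L – I – J, which uses 2 edges, and L and J are not directly tied, so nothing shorter exists. So d(L,J) = 2.

2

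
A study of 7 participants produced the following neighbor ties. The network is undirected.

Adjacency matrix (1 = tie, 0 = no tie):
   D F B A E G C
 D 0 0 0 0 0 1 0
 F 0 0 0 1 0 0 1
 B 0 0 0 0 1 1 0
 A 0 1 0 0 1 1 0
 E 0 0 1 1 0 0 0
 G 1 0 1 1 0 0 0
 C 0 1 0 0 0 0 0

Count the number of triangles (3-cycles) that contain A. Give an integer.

0

A's neighbors are E, F, and G, but none of them are tied to each other, so no triangle contains A.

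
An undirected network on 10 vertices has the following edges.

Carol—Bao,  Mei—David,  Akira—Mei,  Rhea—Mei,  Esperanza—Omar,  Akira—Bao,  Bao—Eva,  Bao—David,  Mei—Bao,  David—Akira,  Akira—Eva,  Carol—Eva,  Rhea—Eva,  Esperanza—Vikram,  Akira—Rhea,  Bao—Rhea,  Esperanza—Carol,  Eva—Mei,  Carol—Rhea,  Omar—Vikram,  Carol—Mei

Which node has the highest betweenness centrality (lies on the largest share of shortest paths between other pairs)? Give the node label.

Unnormalized betweenness of each node: Akira:2/3, Bao:11/3, Carol:18, David:0, Esperanza:14, Eva:1, Mei:11/3, Omar:0, Rhea:1, Vikram:0.
Carol has the largest value, 18, making it the main broker — the node through which the most shortest paths run.

Carol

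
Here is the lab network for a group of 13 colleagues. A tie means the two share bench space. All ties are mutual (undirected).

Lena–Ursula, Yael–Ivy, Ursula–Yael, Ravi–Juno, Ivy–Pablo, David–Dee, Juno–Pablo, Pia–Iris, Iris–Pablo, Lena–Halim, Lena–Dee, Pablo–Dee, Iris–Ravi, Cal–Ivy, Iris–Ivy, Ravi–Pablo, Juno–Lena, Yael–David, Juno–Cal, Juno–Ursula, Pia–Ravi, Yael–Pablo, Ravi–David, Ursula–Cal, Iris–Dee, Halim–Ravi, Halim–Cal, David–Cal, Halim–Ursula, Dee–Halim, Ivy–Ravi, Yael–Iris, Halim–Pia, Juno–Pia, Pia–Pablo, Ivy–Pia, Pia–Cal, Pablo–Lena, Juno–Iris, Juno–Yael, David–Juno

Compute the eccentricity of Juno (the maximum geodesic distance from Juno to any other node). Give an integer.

Distances from Juno: Cal:1, David:1, Dee:2, Halim:2, Iris:1, Ivy:2, Lena:1, Pablo:1, Pia:1, Ravi:1, Ursula:1, Yael:1.
The largest is 2 (to Ivy, Halim, and Dee), so the eccentricity of Juno is 2.

2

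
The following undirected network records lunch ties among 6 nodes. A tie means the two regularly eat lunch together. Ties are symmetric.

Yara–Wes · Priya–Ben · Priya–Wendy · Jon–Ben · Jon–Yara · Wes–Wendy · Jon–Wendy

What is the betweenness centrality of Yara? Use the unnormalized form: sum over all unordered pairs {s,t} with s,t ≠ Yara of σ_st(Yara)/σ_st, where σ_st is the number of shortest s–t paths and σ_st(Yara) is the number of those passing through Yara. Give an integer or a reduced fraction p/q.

5/6

Pairs whose geodesics pass through Yara — Ben–Wes: 1/3; Wes–Jon: 1/2.
All other pairs contribute 0.
Summing the contributions gives betweenness(Yara) = 5/6.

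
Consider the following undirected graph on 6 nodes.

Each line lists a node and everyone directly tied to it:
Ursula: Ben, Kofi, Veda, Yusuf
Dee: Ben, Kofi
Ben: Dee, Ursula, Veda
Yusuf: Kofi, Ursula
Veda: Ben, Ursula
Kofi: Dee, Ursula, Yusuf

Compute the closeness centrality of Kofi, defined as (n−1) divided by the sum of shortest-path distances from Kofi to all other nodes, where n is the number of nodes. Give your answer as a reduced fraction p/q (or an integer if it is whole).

Distances from Kofi: Ben:2, Dee:1, Ursula:1, Veda:2, Yusuf:1. Sum = 7.
n = 6, so closeness = 5/7.

5/7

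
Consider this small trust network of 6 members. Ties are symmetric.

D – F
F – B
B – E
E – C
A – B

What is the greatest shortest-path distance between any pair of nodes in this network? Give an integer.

4

Eccentricity of each node (its greatest distance to any other): A:3, B:2, C:4, D:4, E:3, F:3.
The maximum eccentricity is 4, realized for instance by the pair D–C via D – F – B – E – C. So the diameter is 4.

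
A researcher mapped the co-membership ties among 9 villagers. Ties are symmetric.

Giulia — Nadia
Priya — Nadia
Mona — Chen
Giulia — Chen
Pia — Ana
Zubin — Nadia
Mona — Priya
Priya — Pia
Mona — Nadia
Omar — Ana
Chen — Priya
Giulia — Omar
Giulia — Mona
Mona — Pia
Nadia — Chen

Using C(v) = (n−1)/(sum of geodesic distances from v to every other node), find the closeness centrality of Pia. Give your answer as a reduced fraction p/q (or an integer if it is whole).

4/7

Distances from Pia: Ana:1, Chen:2, Giulia:2, Mona:1, Nadia:2, Omar:2, Priya:1, Zubin:3. Sum = 14.
n = 9, so closeness = 8/14 = 4/7.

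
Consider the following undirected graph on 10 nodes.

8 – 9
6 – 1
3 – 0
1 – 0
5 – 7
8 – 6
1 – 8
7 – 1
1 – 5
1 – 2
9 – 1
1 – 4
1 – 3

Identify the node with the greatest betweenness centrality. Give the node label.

1

Unnormalized betweenness of each node: 0:0, 1:63/2, 2:0, 3:0, 4:0, 5:0, 6:0, 7:0, 8:1/2, 9:0.
1 has the largest value, 63/2, making it the main broker — the node through which the most shortest paths run.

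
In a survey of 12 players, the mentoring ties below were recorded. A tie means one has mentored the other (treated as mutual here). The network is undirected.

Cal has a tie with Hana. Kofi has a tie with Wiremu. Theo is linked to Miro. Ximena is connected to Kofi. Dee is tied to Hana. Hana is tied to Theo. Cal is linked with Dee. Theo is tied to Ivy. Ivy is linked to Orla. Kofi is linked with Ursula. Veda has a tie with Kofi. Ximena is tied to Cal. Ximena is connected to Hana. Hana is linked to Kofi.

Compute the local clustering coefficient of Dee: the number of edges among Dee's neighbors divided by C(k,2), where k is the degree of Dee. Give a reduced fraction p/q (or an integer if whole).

1

Dee's neighbors: Cal and Hana (k = 2).
Possible neighbor pairs: C(2,2) = 1. Edges among them: Cal–Hana → e = 1.
Clustering(Dee) = 1/1.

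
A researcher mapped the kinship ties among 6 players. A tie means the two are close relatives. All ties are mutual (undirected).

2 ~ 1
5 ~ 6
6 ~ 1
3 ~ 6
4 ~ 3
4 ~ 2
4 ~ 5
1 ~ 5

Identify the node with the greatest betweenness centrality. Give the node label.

4

Unnormalized betweenness of each node: 1:3/2, 2:1/2, 3:1/2, 4:2, 5:1, 6:3/2.
4 has the largest value, 2, making it the main broker — the node through which the most shortest paths run.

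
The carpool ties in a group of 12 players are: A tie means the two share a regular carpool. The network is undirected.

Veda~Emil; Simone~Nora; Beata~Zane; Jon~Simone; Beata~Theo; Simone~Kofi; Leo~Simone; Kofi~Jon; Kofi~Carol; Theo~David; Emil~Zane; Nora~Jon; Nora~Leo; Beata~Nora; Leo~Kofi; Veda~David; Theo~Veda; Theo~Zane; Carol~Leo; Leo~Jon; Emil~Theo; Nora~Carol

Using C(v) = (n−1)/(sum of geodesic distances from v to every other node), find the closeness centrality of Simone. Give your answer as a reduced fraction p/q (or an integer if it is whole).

11/26

Distances from Simone: Beata:2, Carol:2, David:4, Emil:4, Jon:1, Kofi:1, Leo:1, Nora:1, Theo:3, Veda:4, Zane:3. Sum = 26.
n = 12, so closeness = 11/26.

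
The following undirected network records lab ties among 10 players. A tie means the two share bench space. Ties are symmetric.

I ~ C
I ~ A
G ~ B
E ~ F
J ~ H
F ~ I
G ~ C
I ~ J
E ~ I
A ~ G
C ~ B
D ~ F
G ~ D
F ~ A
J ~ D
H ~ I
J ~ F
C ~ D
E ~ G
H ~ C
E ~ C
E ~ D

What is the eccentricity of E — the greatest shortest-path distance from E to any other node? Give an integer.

2

Distances from E: A:2, B:2, C:1, D:1, F:1, G:1, H:2, I:1, J:2.
The largest is 2 (to A, J, H, and B), so the eccentricity of E is 2.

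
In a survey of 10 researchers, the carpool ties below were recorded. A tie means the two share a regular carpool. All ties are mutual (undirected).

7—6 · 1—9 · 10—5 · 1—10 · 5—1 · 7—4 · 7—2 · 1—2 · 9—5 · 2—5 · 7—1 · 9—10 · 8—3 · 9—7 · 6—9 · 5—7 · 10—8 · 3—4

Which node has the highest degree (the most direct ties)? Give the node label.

7

Degrees — 1:5, 2:3, 3:2, 4:2, 5:5, 6:2, 7:6, 8:2, 9:5, 10:4.
The maximum is 6, attained only by 7.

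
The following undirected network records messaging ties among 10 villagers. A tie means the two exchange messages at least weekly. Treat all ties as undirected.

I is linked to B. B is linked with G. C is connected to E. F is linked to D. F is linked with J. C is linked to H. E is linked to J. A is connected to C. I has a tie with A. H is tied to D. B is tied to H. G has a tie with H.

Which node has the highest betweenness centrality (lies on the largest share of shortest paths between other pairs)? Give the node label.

Unnormalized betweenness of each node: A:3, B:9/2, C:25/2, D:13/2, E:11/2, F:3, G:0, H:16, I:3/2, J:5/2.
H has the largest value, 16, making it the main broker — the node through which the most shortest paths run.

H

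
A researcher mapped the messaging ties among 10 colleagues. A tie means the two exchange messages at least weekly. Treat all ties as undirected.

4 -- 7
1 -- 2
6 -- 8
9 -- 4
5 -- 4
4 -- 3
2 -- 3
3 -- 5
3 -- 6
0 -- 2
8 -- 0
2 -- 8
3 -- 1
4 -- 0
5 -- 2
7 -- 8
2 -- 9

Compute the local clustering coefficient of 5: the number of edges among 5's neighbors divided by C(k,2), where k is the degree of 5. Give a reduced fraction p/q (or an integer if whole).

5's neighbors: 2, 3, and 4 (k = 3).
Possible neighbor pairs: C(3,2) = 3. Edges among them: 2–3, 3–4 → e = 2.
Clustering(5) = 2/3.

2/3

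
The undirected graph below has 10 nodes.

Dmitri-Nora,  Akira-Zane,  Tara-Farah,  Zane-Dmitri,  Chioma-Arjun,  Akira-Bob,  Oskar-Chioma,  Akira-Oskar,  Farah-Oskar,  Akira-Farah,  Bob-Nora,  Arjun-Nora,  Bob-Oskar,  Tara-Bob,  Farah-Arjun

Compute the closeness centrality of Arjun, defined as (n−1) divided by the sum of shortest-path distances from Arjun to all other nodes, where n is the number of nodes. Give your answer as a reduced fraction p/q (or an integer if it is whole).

Distances from Arjun: Akira:2, Bob:2, Chioma:1, Dmitri:2, Farah:1, Nora:1, Oskar:2, Tara:2, Zane:3. Sum = 16.
n = 10, so closeness = 9/16.

9/16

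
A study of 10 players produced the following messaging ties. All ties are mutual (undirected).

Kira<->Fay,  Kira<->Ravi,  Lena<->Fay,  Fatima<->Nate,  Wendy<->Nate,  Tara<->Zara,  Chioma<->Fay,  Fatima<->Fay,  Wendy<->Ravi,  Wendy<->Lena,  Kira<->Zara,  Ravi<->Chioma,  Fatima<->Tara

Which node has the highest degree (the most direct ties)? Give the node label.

Fay

Degrees — Chioma:2, Fatima:3, Fay:4, Kira:3, Lena:2, Nate:2, Ravi:3, Tara:2, Wendy:3, Zara:2.
The maximum is 4, attained only by Fay.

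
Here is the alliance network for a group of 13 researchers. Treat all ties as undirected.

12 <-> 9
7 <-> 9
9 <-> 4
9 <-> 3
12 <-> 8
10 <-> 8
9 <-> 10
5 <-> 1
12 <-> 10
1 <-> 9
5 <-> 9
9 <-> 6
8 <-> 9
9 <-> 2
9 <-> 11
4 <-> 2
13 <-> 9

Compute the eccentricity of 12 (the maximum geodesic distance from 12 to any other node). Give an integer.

2

Distances from 12: 1:2, 2:2, 3:2, 4:2, 5:2, 6:2, 7:2, 8:1, 9:1, 10:1, 11:2, 13:2.
The largest is 2 (to 4, 2, 13, 7, 11, 6, 1, 3, and 5), so the eccentricity of 12 is 2.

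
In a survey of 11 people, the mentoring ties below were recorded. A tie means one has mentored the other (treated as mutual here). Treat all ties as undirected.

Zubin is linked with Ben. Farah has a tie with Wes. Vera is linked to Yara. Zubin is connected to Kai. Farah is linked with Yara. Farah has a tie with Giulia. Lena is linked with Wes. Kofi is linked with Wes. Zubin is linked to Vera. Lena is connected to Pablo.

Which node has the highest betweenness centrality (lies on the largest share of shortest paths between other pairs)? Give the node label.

Unnormalized betweenness of each node: Ben:0, Farah:29, Giulia:0, Kai:0, Kofi:0, Lena:9, Pablo:0, Vera:21, Wes:23, Yara:24, Zubin:17.
Farah has the largest value, 29, making it the main broker — the node through which the most shortest paths run.

Farah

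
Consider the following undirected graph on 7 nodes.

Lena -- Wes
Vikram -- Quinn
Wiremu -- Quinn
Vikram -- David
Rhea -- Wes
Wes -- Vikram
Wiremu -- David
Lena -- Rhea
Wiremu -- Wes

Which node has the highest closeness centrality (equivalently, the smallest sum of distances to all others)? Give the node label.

Wes

Farness (sum of distances to all others) for each node — David:12, Lena:12, Quinn:12, Rhea:12, Vikram:9, Wes:8, Wiremu:9.
The smallest farness is 8, for Wes, so Wes has the highest closeness.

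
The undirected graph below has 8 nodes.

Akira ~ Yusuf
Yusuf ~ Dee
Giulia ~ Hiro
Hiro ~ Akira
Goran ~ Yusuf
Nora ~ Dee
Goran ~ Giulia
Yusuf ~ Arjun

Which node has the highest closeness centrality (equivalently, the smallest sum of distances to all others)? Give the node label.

Farness (sum of distances to all others) for each node — Akira:13, Arjun:16, Dee:14, Giulia:16, Goran:13, Hiro:16, Nora:20, Yusuf:10.
The smallest farness is 10, for Yusuf, so Yusuf has the highest closeness.

Yusuf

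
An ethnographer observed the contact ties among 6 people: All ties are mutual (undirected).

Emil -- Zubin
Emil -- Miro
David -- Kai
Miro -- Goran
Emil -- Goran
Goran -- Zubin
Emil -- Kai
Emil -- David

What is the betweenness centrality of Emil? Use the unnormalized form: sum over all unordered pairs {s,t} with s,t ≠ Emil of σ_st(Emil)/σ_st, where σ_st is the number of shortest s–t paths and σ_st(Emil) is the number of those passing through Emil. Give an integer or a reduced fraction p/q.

13/2

Pairs whose geodesics pass through Emil — David–Miro: 1; David–Zubin: 1; David–Goran: 1; Miro–Zubin: 1/2; Miro–Kai: 1; Zubin–Kai: 1; Kai–Goran: 1.
All other pairs contribute 0.
Summing the contributions gives betweenness(Emil) = 13/2.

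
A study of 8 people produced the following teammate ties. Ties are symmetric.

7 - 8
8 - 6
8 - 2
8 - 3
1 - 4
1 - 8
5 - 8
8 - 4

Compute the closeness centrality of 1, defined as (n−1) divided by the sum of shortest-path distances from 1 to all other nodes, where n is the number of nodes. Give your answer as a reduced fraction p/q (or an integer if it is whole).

7/12

Distances from 1: 2:2, 3:2, 4:1, 5:2, 6:2, 7:2, 8:1. Sum = 12.
n = 8, so closeness = 7/12.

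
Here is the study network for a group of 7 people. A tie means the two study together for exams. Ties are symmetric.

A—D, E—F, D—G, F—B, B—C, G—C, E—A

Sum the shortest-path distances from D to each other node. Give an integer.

Distances from D: A:1, B:3, C:2, E:2, F:3, G:1.
Sum = 1 + 3 + 2 + 2 + 3 + 1 = 12.

12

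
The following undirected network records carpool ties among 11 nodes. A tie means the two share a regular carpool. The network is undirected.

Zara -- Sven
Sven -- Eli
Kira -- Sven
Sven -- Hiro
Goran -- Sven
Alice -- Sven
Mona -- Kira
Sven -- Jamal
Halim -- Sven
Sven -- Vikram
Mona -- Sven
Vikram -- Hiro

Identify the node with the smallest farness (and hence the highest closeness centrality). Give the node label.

Sven

Farness (sum of distances to all others) for each node — Alice:19, Eli:19, Goran:19, Halim:19, Hiro:18, Jamal:19, Kira:18, Mona:18, Sven:10, Vikram:18, Zara:19.
The smallest farness is 10, for Sven, so Sven has the highest closeness.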